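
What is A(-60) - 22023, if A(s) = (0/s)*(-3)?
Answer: -22023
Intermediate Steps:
A(s) = 0 (A(s) = 0*(-3) = 0)
A(-60) - 22023 = 0 - 22023 = -22023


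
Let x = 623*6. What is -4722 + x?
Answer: -984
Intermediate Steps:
x = 3738
-4722 + x = -4722 + 3738 = -984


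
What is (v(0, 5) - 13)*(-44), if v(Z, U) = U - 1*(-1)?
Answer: 308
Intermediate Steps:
v(Z, U) = 1 + U (v(Z, U) = U + 1 = 1 + U)
(v(0, 5) - 13)*(-44) = ((1 + 5) - 13)*(-44) = (6 - 13)*(-44) = -7*(-44) = 308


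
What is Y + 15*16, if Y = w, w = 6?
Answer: 246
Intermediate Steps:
Y = 6
Y + 15*16 = 6 + 15*16 = 6 + 240 = 246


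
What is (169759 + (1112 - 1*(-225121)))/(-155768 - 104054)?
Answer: -197996/129911 ≈ -1.5241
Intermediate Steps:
(169759 + (1112 - 1*(-225121)))/(-155768 - 104054) = (169759 + (1112 + 225121))/(-259822) = (169759 + 226233)*(-1/259822) = 395992*(-1/259822) = -197996/129911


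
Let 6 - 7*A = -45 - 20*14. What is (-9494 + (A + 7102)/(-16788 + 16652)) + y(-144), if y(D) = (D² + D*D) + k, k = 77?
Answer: 30466315/952 ≈ 32002.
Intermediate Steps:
A = 331/7 (A = 6/7 - (-45 - 20*14)/7 = 6/7 - (-45 - 280)/7 = 6/7 - ⅐*(-325) = 6/7 + 325/7 = 331/7 ≈ 47.286)
y(D) = 77 + 2*D² (y(D) = (D² + D*D) + 77 = (D² + D²) + 77 = 2*D² + 77 = 77 + 2*D²)
(-9494 + (A + 7102)/(-16788 + 16652)) + y(-144) = (-9494 + (331/7 + 7102)/(-16788 + 16652)) + (77 + 2*(-144)²) = (-9494 + (50045/7)/(-136)) + (77 + 2*20736) = (-9494 + (50045/7)*(-1/136)) + (77 + 41472) = (-9494 - 50045/952) + 41549 = -9088333/952 + 41549 = 30466315/952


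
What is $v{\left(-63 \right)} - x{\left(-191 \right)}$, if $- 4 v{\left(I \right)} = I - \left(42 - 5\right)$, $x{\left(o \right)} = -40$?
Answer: $65$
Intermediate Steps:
$v{\left(I \right)} = \frac{37}{4} - \frac{I}{4}$ ($v{\left(I \right)} = - \frac{I - \left(42 - 5\right)}{4} = - \frac{I - 37}{4} = - \frac{-37 + I}{4} = \frac{37}{4} - \frac{I}{4}$)
$v{\left(-63 \right)} - x{\left(-191 \right)} = \left(\frac{37}{4} - - \frac{63}{4}\right) - -40 = \left(\frac{37}{4} + \frac{63}{4}\right) + 40 = 25 + 40 = 65$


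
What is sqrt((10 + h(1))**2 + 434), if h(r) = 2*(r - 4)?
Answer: 15*sqrt(2) ≈ 21.213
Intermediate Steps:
h(r) = -8 + 2*r (h(r) = 2*(-4 + r) = -8 + 2*r)
sqrt((10 + h(1))**2 + 434) = sqrt((10 + (-8 + 2*1))**2 + 434) = sqrt((10 + (-8 + 2))**2 + 434) = sqrt((10 - 6)**2 + 434) = sqrt(4**2 + 434) = sqrt(16 + 434) = sqrt(450) = 15*sqrt(2)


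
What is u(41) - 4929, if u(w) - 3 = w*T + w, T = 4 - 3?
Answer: -4844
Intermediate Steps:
T = 1
u(w) = 3 + 2*w (u(w) = 3 + (w*1 + w) = 3 + (w + w) = 3 + 2*w)
u(41) - 4929 = (3 + 2*41) - 4929 = (3 + 82) - 4929 = 85 - 4929 = -4844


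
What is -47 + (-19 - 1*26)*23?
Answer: -1082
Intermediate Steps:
-47 + (-19 - 1*26)*23 = -47 + (-19 - 26)*23 = -47 - 45*23 = -47 - 1035 = -1082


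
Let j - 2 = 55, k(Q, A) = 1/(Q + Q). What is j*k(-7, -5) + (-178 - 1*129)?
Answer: -4355/14 ≈ -311.07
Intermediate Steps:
k(Q, A) = 1/(2*Q)
j = 57 (j = 2 + 55 = 57)
j*k(-7, -5) + (-178 - 1*129) = 57*((1/2)/(-7)) + (-178 - 1*129) = 57*((1/2)*(-1/7)) + (-178 - 129) = 57*(-1/14) - 307 = -57/14 - 307 = -4355/14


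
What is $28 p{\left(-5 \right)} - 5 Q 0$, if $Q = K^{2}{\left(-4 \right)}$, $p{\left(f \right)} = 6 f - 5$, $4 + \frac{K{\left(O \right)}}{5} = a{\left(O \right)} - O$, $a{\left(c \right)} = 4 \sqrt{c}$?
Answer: $0$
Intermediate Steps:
$K{\left(O \right)} = -20 - 5 O + 20 \sqrt{O}$ ($K{\left(O \right)} = -20 + 5 \left(4 \sqrt{O} - O\right) = -20 + 5 \left(- O + 4 \sqrt{O}\right) = -20 + \left(- 5 O + 20 \sqrt{O}\right) = -20 - 5 O + 20 \sqrt{O}$)
$p{\left(f \right)} = -5 + 6 f$
$Q = -1600$ ($Q = \left(-20 - -20 + 20 \sqrt{-4}\right)^{2} = \left(-20 + 20 + 20 \cdot 2 i\right)^{2} = \left(-20 + 20 + 40 i\right)^{2} = \left(40 i\right)^{2} = -1600$)
$28 p{\left(-5 \right)} - 5 Q 0 = 28 \left(-5 + 6 \left(-5\right)\right) \left(-5\right) \left(-1600\right) 0 = 28 \left(-5 - 30\right) 8000 \cdot 0 = 28 \left(-35\right) 0 = \left(-980\right) 0 = 0$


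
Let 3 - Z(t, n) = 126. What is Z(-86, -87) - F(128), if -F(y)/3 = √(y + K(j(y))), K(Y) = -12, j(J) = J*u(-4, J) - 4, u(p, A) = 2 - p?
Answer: -123 + 6*√29 ≈ -90.689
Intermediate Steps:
Z(t, n) = -123 (Z(t, n) = 3 - 1*126 = 3 - 126 = -123)
j(J) = -4 + 6*J (j(J) = J*(2 - 1*(-4)) - 4 = J*(2 + 4) - 4 = J*6 - 4 = 6*J - 4 = -4 + 6*J)
F(y) = -3*√(-12 + y) (F(y) = -3*√(y - 12) = -3*√(-12 + y))
Z(-86, -87) - F(128) = -123 - (-3)*√(-12 + 128) = -123 - (-3)*√116 = -123 - (-3)*2*√29 = -123 - (-6)*√29 = -123 + 6*√29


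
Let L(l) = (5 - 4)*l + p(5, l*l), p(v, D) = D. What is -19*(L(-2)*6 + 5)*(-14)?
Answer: 4522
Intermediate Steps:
L(l) = l + l² (L(l) = (5 - 4)*l + l*l = 1*l + l² = l + l²)
-19*(L(-2)*6 + 5)*(-14) = -19*(-2*(1 - 2)*6 + 5)*(-14) = -19*(-2*(-1)*6 + 5)*(-14) = -19*(2*6 + 5)*(-14) = -19*(12 + 5)*(-14) = -19*17*(-14) = -323*(-14) = 4522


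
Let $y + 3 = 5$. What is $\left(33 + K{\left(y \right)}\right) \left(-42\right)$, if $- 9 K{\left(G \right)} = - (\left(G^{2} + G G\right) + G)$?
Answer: $- \frac{4298}{3} \approx -1432.7$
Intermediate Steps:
$y = 2$ ($y = -3 + 5 = 2$)
$K{\left(G \right)} = \frac{G}{9} + \frac{2 G^{2}}{9}$ ($K{\left(G \right)} = - \frac{\left(-1\right) \left(\left(G^{2} + G G\right) + G\right)}{9} = - \frac{\left(-1\right) \left(\left(G^{2} + G^{2}\right) + G\right)}{9} = - \frac{\left(-1\right) \left(2 G^{2} + G\right)}{9} = - \frac{\left(-1\right) \left(G + 2 G^{2}\right)}{9} = - \frac{- G - 2 G^{2}}{9} = \frac{G}{9} + \frac{2 G^{2}}{9}$)
$\left(33 + K{\left(y \right)}\right) \left(-42\right) = \left(33 + \frac{1}{9} \cdot 2 \left(1 + 2 \cdot 2\right)\right) \left(-42\right) = \left(33 + \frac{1}{9} \cdot 2 \left(1 + 4\right)\right) \left(-42\right) = \left(33 + \frac{1}{9} \cdot 2 \cdot 5\right) \left(-42\right) = \left(33 + \frac{10}{9}\right) \left(-42\right) = \frac{307}{9} \left(-42\right) = - \frac{4298}{3}$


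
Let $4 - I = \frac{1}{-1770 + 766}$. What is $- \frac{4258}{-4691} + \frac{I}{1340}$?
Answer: $\frac{5747386627}{6311083760} \approx 0.91068$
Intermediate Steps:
$I = \frac{4017}{1004}$ ($I = 4 - \frac{1}{-1770 + 766} = 4 - \frac{1}{-1004} = 4 - - \frac{1}{1004} = 4 + \frac{1}{1004} = \frac{4017}{1004} \approx 4.001$)
$- \frac{4258}{-4691} + \frac{I}{1340} = - \frac{4258}{-4691} + \frac{4017}{1004 \cdot 1340} = \left(-4258\right) \left(- \frac{1}{4691}\right) + \frac{4017}{1004} \cdot \frac{1}{1340} = \frac{4258}{4691} + \frac{4017}{1345360} = \frac{5747386627}{6311083760}$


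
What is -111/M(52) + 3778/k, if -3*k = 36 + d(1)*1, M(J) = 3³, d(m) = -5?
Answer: -103153/279 ≈ -369.72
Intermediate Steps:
M(J) = 27
k = -31/3 (k = -(36 - 5*1)/3 = -(36 - 5)/3 = -⅓*31 = -31/3 ≈ -10.333)
-111/M(52) + 3778/k = -111/27 + 3778/(-31/3) = -111*1/27 + 3778*(-3/31) = -37/9 - 11334/31 = -103153/279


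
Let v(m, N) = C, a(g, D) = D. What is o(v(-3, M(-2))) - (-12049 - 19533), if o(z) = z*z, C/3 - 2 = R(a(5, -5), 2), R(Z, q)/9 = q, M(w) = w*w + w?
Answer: 35182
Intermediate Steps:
M(w) = w + w**2 (M(w) = w**2 + w = w + w**2)
R(Z, q) = 9*q
C = 60 (C = 6 + 3*(9*2) = 6 + 3*18 = 6 + 54 = 60)
v(m, N) = 60
o(z) = z**2
o(v(-3, M(-2))) - (-12049 - 19533) = 60**2 - (-12049 - 19533) = 3600 - 1*(-31582) = 3600 + 31582 = 35182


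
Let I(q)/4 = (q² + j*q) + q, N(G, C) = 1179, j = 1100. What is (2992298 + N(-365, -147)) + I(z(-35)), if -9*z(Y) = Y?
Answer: 243863797/81 ≈ 3.0107e+6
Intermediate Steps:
z(Y) = -Y/9
I(q) = 4*q² + 4404*q (I(q) = 4*((q² + 1100*q) + q) = 4*(q² + 1101*q) = 4*q² + 4404*q)
(2992298 + N(-365, -147)) + I(z(-35)) = (2992298 + 1179) + 4*(-⅑*(-35))*(1101 - ⅑*(-35)) = 2993477 + 4*(35/9)*(1101 + 35/9) = 2993477 + 4*(35/9)*(9944/9) = 2993477 + 1392160/81 = 243863797/81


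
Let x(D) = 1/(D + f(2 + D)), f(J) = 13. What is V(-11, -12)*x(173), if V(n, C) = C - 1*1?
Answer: -13/186 ≈ -0.069892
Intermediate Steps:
V(n, C) = -1 + C (V(n, C) = C - 1 = -1 + C)
x(D) = 1/(13 + D) (x(D) = 1/(D + 13) = 1/(13 + D))
V(-11, -12)*x(173) = (-1 - 12)/(13 + 173) = -13/186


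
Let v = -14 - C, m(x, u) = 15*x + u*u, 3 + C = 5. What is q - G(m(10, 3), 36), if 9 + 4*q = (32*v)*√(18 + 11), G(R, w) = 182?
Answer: -737/4 - 128*√29 ≈ -873.55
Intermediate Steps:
C = 2 (C = -3 + 5 = 2)
m(x, u) = u² + 15*x (m(x, u) = 15*x + u² = u² + 15*x)
v = -16 (v = -14 - 1*2 = -14 - 2 = -16)
q = -9/4 - 128*√29 (q = -9/4 + ((32*(-16))*√(18 + 11))/4 = -9/4 + (-512*√29)/4 = -9/4 - 128*√29 ≈ -691.55)
q - G(m(10, 3), 36) = (-9/4 - 128*√29) - 1*182 = (-9/4 - 128*√29) - 182 = -737/4 - 128*√29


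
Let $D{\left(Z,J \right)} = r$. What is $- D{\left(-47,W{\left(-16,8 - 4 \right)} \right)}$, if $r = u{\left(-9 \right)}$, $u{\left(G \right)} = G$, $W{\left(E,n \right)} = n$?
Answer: $9$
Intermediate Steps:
$r = -9$
$D{\left(Z,J \right)} = -9$
$- D{\left(-47,W{\left(-16,8 - 4 \right)} \right)} = \left(-1\right) \left(-9\right) = 9$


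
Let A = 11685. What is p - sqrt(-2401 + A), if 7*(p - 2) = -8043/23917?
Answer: 46685/23917 - 2*sqrt(2321) ≈ -94.402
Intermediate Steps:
p = 46685/23917 (p = 2 + (-8043/23917)/7 = 2 + (-8043*1/23917)/7 = 2 + (1/7)*(-8043/23917) = 2 - 1149/23917 = 46685/23917 ≈ 1.9520)
p - sqrt(-2401 + A) = 46685/23917 - sqrt(-2401 + 11685) = 46685/23917 - sqrt(9284) = 46685/23917 - 2*sqrt(2321)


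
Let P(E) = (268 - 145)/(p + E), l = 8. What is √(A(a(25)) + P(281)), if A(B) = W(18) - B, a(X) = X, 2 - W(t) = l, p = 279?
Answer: I*√603295/140 ≈ 5.548*I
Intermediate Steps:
W(t) = -6 (W(t) = 2 - 1*8 = 2 - 8 = -6)
A(B) = -6 - B
P(E) = 123/(279 + E) (P(E) = (268 - 145)/(279 + E) = 123/(279 + E))
√(A(a(25)) + P(281)) = √((-6 - 1*25) + 123/(279 + 281)) = √((-6 - 25) + 123/560) = √(-31 + 123*(1/560)) = √(-31 + 123/560) = √(-17237/560) = I*√603295/140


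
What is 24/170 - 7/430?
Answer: 913/7310 ≈ 0.12490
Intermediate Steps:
24/170 - 7/430 = 24*(1/170) - 7*1/430 = 12/85 - 7/430 = 913/7310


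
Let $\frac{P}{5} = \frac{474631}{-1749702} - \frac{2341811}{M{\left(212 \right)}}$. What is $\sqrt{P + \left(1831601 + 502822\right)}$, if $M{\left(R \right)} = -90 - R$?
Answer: $\frac{\sqrt{41414765084996566614123}}{132102501} \approx 1540.5$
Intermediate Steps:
$P = \frac{5121660064700}{132102501}$ ($P = 5 \left(\frac{474631}{-1749702} - \frac{2341811}{-90 - 212}\right) = 5 \left(474631 \left(- \frac{1}{1749702}\right) - \frac{2341811}{-90 - 212}\right) = 5 \left(- \frac{474631}{1749702} - \frac{2341811}{-302}\right) = 5 \left(- \frac{474631}{1749702} - - \frac{2341811}{302}\right) = 5 \left(- \frac{474631}{1749702} + \frac{2341811}{302}\right) = 5 \cdot \frac{1024332012940}{132102501} = \frac{5121660064700}{132102501} \approx 38770.0$)
$\sqrt{P + \left(1831601 + 502822\right)} = \sqrt{\frac{5121660064700}{132102501} + \left(1831601 + 502822\right)} = \sqrt{\frac{5121660064700}{132102501} + 2334423} = \sqrt{\frac{313504776756623}{132102501}} = \frac{\sqrt{41414765084996566614123}}{132102501}$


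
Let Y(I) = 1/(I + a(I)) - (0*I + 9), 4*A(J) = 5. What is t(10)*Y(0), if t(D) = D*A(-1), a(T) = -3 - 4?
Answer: -800/7 ≈ -114.29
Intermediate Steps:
A(J) = 5/4 (A(J) = (¼)*5 = 5/4)
a(T) = -7
Y(I) = -9 + 1/(-7 + I) (Y(I) = 1/(I - 7) - (0*I + 9) = 1/(-7 + I) - (0 + 9) = 1/(-7 + I) - 1*9 = 1/(-7 + I) - 9 = -9 + 1/(-7 + I))
t(D) = 5*D/4 (t(D) = D*(5/4) = 5*D/4)
t(10)*Y(0) = ((5/4)*10)*((64 - 9*0)/(-7 + 0)) = 25*((64 + 0)/(-7))/2 = 25*(-⅐*64)/2 = (25/2)*(-64/7) = -800/7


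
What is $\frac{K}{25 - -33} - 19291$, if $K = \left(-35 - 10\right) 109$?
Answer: $- \frac{1123783}{58} \approx -19376.0$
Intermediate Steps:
$K = -4905$ ($K = \left(-45\right) 109 = -4905$)
$\frac{K}{25 - -33} - 19291 = - \frac{4905}{25 - -33} - 19291 = - \frac{4905}{25 + 33} - 19291 = - \frac{4905}{58} - 19291 = - \frac{1123783}{58}$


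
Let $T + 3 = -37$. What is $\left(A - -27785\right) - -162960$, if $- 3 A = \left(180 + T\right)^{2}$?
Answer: $\frac{552635}{3} \approx 1.8421 \cdot 10^{5}$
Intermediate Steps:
$T = -40$ ($T = -3 - 37 = -40$)
$A = - \frac{19600}{3}$ ($A = - \frac{\left(180 - 40\right)^{2}}{3} = - \frac{140^{2}}{3} = \left(- \frac{1}{3}\right) 19600 = - \frac{19600}{3} \approx -6533.3$)
$\left(A - -27785\right) - -162960 = \left(- \frac{19600}{3} - -27785\right) - -162960 = \left(- \frac{19600}{3} + 27785\right) + 162960 = \frac{63755}{3} + 162960 = \frac{552635}{3}$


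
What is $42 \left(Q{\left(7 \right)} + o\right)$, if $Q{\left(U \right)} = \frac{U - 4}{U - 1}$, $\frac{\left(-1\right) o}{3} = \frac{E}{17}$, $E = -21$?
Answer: $\frac{3003}{17} \approx 176.65$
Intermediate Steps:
$o = \frac{63}{17}$ ($o = - 3 \left(- \frac{21}{17}\right) = - 3 \left(\left(-21\right) \frac{1}{17}\right) = \left(-3\right) \left(- \frac{21}{17}\right) = \frac{63}{17} \approx 3.7059$)
$Q{\left(U \right)} = \frac{-4 + U}{-1 + U}$
$42 \left(Q{\left(7 \right)} + o\right) = 42 \left(\frac{-4 + 7}{-1 + 7} + \frac{63}{17}\right) = 42 \left(\frac{1}{6} \cdot 3 + \frac{63}{17}\right) = 42 \left(\frac{1}{2} + \frac{63}{17}\right) = 42 \cdot \frac{143}{34} = \frac{3003}{17}$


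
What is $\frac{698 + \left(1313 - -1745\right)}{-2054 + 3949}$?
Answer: $\frac{3756}{1895} \approx 1.9821$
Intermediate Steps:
$\frac{698 + \left(1313 - -1745\right)}{-2054 + 3949} = \frac{698 + \left(1313 + 1745\right)}{1895} = \left(698 + 3058\right) \frac{1}{1895} = 3756 \cdot \frac{1}{1895} = \frac{3756}{1895}$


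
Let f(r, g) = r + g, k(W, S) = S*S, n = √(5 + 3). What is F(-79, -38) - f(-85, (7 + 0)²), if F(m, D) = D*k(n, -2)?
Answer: -116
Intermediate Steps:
n = 2*√2 (n = √8 = 2*√2 ≈ 2.8284)
k(W, S) = S²
f(r, g) = g + r
F(m, D) = 4*D (F(m, D) = D*(-2)² = D*4 = 4*D)
F(-79, -38) - f(-85, (7 + 0)²) = 4*(-38) - ((7 + 0)² - 85) = -152 - (7² - 85) = -152 - (49 - 85) = -152 - 1*(-36) = -152 + 36 = -116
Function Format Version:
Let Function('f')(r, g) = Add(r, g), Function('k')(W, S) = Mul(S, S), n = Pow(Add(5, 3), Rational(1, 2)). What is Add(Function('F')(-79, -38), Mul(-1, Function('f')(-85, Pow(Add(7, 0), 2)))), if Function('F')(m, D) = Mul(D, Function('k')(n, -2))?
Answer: -116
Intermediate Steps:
n = Mul(2, Pow(2, Rational(1, 2))) (n = Pow(8, Rational(1, 2)) = Mul(2, Pow(2, Rational(1, 2))) ≈ 2.8284)
Function('k')(W, S) = Pow(S, 2)
Function('f')(r, g) = Add(g, r)
Function('F')(m, D) = Mul(4, D) (Function('F')(m, D) = Mul(D, Pow(-2, 2)) = Mul(D, 4) = Mul(4, D))
Add(Function('F')(-79, -38), Mul(-1, Function('f')(-85, Pow(Add(7, 0), 2)))) = Add(Mul(4, -38), Mul(-1, Add(Pow(Add(7, 0), 2), -85))) = Add(-152, Mul(-1, Add(Pow(7, 2), -85))) = Add(-152, Mul(-1, Add(49, -85))) = Add(-152, Mul(-1, -36)) = Add(-152, 36) = -116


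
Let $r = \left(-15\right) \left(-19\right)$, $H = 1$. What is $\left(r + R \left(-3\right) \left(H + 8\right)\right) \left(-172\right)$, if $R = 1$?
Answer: $-44376$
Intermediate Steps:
$r = 285$
$\left(r + R \left(-3\right) \left(H + 8\right)\right) \left(-172\right) = \left(285 + 1 \left(-3\right) \left(1 + 8\right)\right) \left(-172\right) = \left(285 - 27\right) \left(-172\right) = 258 \left(-172\right) = -44376$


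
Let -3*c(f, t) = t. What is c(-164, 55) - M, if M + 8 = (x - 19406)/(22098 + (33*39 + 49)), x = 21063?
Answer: -731425/70302 ≈ -10.404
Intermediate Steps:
c(f, t) = -t/3
M = -185815/23434 (M = -8 + (21063 - 19406)/(22098 + (33*39 + 49)) = -8 + 1657/(22098 + (1287 + 49)) = -8 + 1657/(22098 + 1336) = -8 + 1657/23434 = -185815/23434 ≈ -7.9293)
c(-164, 55) - M = -⅓*55 - 1*(-185815/23434) = -55/3 + 185815/23434 = -731425/70302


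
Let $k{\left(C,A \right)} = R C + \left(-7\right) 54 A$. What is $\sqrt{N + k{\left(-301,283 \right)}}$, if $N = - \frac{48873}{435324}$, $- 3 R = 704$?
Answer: $\frac{i \sqrt{1721644692906927}}{217662} \approx 190.63 i$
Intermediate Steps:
$R = - \frac{704}{3}$ ($R = \left(- \frac{1}{3}\right) 704 = - \frac{704}{3} \approx -234.67$)
$N = - \frac{16291}{145108}$ ($N = \left(-48873\right) \frac{1}{435324} = - \frac{16291}{145108} \approx -0.11227$)
$k{\left(C,A \right)} = - 378 A - \frac{704 C}{3}$ ($k{\left(C,A \right)} = - \frac{704 C}{3} + \left(-7\right) 54 A = - \frac{704 C}{3} - 378 A = - 378 A - \frac{704 C}{3}$)
$\sqrt{N + k{\left(-301,283 \right)}} = \sqrt{- \frac{16291}{145108} - \frac{109018}{3}} = \sqrt{- \frac{15819432817}{435324}} = \frac{i \sqrt{1721644692906927}}{217662}$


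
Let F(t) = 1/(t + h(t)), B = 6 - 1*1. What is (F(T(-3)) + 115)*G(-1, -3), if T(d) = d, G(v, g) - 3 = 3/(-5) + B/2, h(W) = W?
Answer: 33761/60 ≈ 562.68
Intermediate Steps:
B = 5 (B = 6 - 1 = 5)
G(v, g) = 49/10 (G(v, g) = 3 + (3/(-5) + 5/2) = 3 + (3*(-1/5) + 5*(1/2)) = 3 + (-3/5 + 5/2) = 3 + 19/10 = 49/10)
F(t) = 1/(2*t) (F(t) = 1/(t + t) = 1/(2*t))
(F(T(-3)) + 115)*G(-1, -3) = ((1/2)/(-3) + 115)*(49/10) = ((1/2)*(-1/3) + 115)*(49/10) = (-1/6 + 115)*(49/10) = (689/6)*(49/10) = 33761/60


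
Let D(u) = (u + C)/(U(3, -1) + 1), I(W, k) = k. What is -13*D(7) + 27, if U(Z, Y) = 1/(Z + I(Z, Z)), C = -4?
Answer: -45/7 ≈ -6.4286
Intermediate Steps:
U(Z, Y) = 1/(2*Z) (U(Z, Y) = 1/(Z + Z) = 1/(2*Z))
D(u) = -24/7 + 6*u/7 (D(u) = (u - 4)/((½)/3 + 1) = (-4 + u)/((½)*(⅓) + 1) = (-4 + u)/(⅙ + 1) = (-4 + u)/(7/6) = (-4 + u)*(6/7) = -24/7 + 6*u/7)
-13*D(7) + 27 = -13*(-24/7 + (6/7)*7) + 27 = -13*(-24/7 + 6) + 27 = -13*18/7 + 27 = -234/7 + 27 = -45/7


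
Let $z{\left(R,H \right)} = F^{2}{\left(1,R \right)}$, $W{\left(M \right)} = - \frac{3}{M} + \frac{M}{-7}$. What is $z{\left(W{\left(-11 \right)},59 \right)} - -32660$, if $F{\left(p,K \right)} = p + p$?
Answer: $32664$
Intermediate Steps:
$F{\left(p,K \right)} = 2 p$
$W{\left(M \right)} = - \frac{3}{M} - \frac{M}{7}$ ($W{\left(M \right)} = - \frac{3}{M} + M \left(- \frac{1}{7}\right) = - \frac{3}{M} - \frac{M}{7}$)
$z{\left(R,H \right)} = 4$ ($z{\left(R,H \right)} = \left(2 \cdot 1\right)^{2} = 2^{2} = 4$)
$z{\left(W{\left(-11 \right)},59 \right)} - -32660 = 4 - -32660 = 4 + 32660 = 32664$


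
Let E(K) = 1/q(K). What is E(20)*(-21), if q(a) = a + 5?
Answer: -21/25 ≈ -0.84000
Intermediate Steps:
q(a) = 5 + a
E(K) = 1/(5 + K)
E(20)*(-21) = -21/(5 + 20) = -21/25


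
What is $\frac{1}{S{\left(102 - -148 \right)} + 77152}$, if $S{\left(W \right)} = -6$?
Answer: $\frac{1}{77146} \approx 1.2962 \cdot 10^{-5}$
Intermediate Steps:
$\frac{1}{S{\left(102 - -148 \right)} + 77152} = \frac{1}{-6 + 77152} = \frac{1}{77146}$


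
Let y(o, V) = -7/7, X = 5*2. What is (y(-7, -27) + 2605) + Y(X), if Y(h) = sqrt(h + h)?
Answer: 2604 + 2*sqrt(5) ≈ 2608.5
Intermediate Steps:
X = 10
Y(h) = sqrt(2)*sqrt(h) (Y(h) = sqrt(2*h) = sqrt(2)*sqrt(h))
y(o, V) = -1 (y(o, V) = -7*1/7 = -1)
(y(-7, -27) + 2605) + Y(X) = (-1 + 2605) + sqrt(2)*sqrt(10) = 2604 + 2*sqrt(5)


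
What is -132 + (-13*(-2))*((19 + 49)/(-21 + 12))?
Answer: -2956/9 ≈ -328.44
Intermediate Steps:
-132 + (-13*(-2))*((19 + 49)/(-21 + 12)) = -132 + 26*(68/(-9)) = -132 + 26*(68*(-⅑)) = -132 + 26*(-68/9) = -132 - 1768/9 = -2956/9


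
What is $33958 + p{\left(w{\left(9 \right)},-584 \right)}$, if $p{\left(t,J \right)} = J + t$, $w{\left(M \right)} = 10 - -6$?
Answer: $33390$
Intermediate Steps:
$w{\left(M \right)} = 16$ ($w{\left(M \right)} = 10 + 6 = 16$)
$33958 + p{\left(w{\left(9 \right)},-584 \right)} = 33958 + \left(-584 + 16\right) = 33958 - 568 = 33390$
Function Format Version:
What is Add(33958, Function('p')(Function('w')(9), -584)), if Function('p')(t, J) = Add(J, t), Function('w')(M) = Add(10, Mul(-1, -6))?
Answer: 33390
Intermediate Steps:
Function('w')(M) = 16 (Function('w')(M) = Add(10, 6) = 16)
Add(33958, Function('p')(Function('w')(9), -584)) = Add(33958, Add(-584, 16)) = Add(33958, -568) = 33390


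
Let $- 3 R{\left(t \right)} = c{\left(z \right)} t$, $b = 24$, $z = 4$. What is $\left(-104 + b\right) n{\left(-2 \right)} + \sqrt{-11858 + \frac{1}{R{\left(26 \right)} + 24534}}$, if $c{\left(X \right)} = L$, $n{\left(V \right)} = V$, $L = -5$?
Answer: $160 + \frac{i \sqrt{16116230938949}}{36866} \approx 160.0 + 108.89 i$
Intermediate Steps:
$c{\left(X \right)} = -5$
$R{\left(t \right)} = \frac{5 t}{3}$ ($R{\left(t \right)} = - \frac{\left(-5\right) t}{3} = \frac{5 t}{3}$)
$\left(-104 + b\right) n{\left(-2 \right)} + \sqrt{-11858 + \frac{1}{R{\left(26 \right)} + 24534}} = \left(-104 + 24\right) \left(-2\right) + \sqrt{-11858 + \frac{1}{\frac{5}{3} \cdot 26 + 24534}} = \left(-80\right) \left(-2\right) + \sqrt{-11858 + \frac{1}{\frac{130}{3} + 24534}} = 160 + \sqrt{-11858 + \frac{1}{\frac{73732}{3}}} = 160 + \sqrt{-11858 + \frac{3}{73732}} = 160 + \sqrt{- \frac{874314053}{73732}} = 160 + \frac{i \sqrt{16116230938949}}{36866}$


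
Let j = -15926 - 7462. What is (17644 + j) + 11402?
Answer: 5658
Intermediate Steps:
j = -23388
(17644 + j) + 11402 = (17644 - 23388) + 11402 = -5744 + 11402 = 5658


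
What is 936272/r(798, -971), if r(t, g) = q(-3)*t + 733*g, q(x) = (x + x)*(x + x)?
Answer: -936272/683015 ≈ -1.3708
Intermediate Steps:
q(x) = 4*x² (q(x) = (2*x)*(2*x) = 4*x²)
r(t, g) = 36*t + 733*g (r(t, g) = (4*(-3)²)*t + 733*g = (4*9)*t + 733*g = 36*t + 733*g)
936272/r(798, -971) = 936272/(36*798 + 733*(-971)) = 936272/(28728 - 711743) = 936272/(-683015) = 936272*(-1/683015) = -936272/683015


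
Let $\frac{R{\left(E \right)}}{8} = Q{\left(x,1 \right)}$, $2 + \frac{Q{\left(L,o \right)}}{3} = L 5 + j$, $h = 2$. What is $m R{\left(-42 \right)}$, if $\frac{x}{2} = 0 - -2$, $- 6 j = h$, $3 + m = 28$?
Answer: $10600$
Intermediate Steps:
$m = 25$ ($m = -3 + 28 = 25$)
$j = - \frac{1}{3}$ ($j = \left(- \frac{1}{6}\right) 2 = - \frac{1}{3} \approx -0.33333$)
$x = 4$ ($x = 2 \left(0 - -2\right) = 2 \left(0 + 2\right) = 2 \cdot 2 = 4$)
$Q{\left(L,o \right)} = -7 + 15 L$ ($Q{\left(L,o \right)} = -6 + 3 \left(L 5 - \frac{1}{3}\right) = -6 + 3 \left(5 L - \frac{1}{3}\right) = -6 + 3 \left(- \frac{1}{3} + 5 L\right) = -6 + \left(-1 + 15 L\right) = -7 + 15 L$)
$R{\left(E \right)} = 424$ ($R{\left(E \right)} = 8 \left(-7 + 15 \cdot 4\right) = 8 \left(-7 + 60\right) = 8 \cdot 53 = 424$)
$m R{\left(-42 \right)} = 25 \cdot 424 = 10600$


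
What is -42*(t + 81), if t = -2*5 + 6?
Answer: -3234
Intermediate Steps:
t = -4 (t = -10 + 6 = -4)
-42*(t + 81) = -42*(-4 + 81) = -42*77 = -3234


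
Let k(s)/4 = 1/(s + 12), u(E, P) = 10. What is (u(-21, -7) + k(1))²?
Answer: 17956/169 ≈ 106.25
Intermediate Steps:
k(s) = 4/(12 + s) (k(s) = 4/(s + 12) = 4/(12 + s))
(u(-21, -7) + k(1))² = (10 + 4/(12 + 1))² = (10 + 4/13)² = (134/13)² = 17956/169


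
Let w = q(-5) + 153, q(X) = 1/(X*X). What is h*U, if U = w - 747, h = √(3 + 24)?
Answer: -44547*√3/25 ≈ -3086.3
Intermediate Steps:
q(X) = X⁻²
h = 3*√3 (h = √27 = 3*√3 ≈ 5.1962)
w = 3826/25 (w = (-5)⁻² + 153 = 1/25 + 153 = 3826/25 ≈ 153.04)
U = -14849/25 (U = 3826/25 - 747 = -14849/25 ≈ -593.96)
h*U = (3*√3)*(-14849/25) = -44547*√3/25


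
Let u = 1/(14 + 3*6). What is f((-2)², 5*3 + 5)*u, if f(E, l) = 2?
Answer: 1/16 ≈ 0.062500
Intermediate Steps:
u = 1/32 (u = 1/(14 + 18) = 1/32 ≈ 0.031250)
f((-2)², 5*3 + 5)*u = 2*(1/32) = 1/16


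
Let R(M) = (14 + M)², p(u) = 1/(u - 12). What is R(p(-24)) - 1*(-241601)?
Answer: 313367905/1296 ≈ 2.4180e+5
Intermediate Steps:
p(u) = 1/(-12 + u)
R(p(-24)) - 1*(-241601) = (14 + 1/(-12 - 24))² - 1*(-241601) = (14 + 1/(-36))² + 241601 = (14 - 1/36)² + 241601 = (503/36)² + 241601 = 253009/1296 + 241601 = 313367905/1296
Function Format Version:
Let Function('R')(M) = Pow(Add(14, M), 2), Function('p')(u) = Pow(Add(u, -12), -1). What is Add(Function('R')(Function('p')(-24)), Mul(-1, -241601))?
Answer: Rational(313367905, 1296) ≈ 2.4180e+5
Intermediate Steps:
Function('p')(u) = Pow(Add(-12, u), -1)
Add(Function('R')(Function('p')(-24)), Mul(-1, -241601)) = Add(Pow(Add(14, Pow(Add(-12, -24), -1)), 2), Mul(-1, -241601)) = Add(Pow(Add(14, Pow(-36, -1)), 2), 241601) = Add(Pow(Add(14, Rational(-1, 36)), 2), 241601) = Add(Pow(Rational(503, 36), 2), 241601) = Add(Rational(253009, 1296), 241601) = Rational(313367905, 1296)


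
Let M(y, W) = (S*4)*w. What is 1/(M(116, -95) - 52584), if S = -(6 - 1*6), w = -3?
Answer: -1/52584 ≈ -1.9017e-5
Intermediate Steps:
S = 0 (S = -(6 - 6) = -1*0 = 0)
M(y, W) = 0 (M(y, W) = (0*4)*(-3) = 0*(-3) = 0)
1/(M(116, -95) - 52584) = 1/(0 - 52584) = 1/(-52584) = -1/52584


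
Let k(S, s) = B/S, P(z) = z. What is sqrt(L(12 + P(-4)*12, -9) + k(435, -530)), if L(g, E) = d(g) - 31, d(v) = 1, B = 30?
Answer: 2*I*sqrt(6293)/29 ≈ 5.4709*I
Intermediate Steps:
k(S, s) = 30/S
L(g, E) = -30 (L(g, E) = 1 - 31 = -30)
sqrt(L(12 + P(-4)*12, -9) + k(435, -530)) = sqrt(-30 + 30/435) = sqrt(-30 + 30*(1/435)) = sqrt(-30 + 2/29) = sqrt(-868/29) = 2*I*sqrt(6293)/29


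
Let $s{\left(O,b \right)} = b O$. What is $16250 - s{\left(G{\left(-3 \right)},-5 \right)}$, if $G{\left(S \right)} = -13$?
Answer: $16185$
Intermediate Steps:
$s{\left(O,b \right)} = O b$
$16250 - s{\left(G{\left(-3 \right)},-5 \right)} = 16250 - \left(-13\right) \left(-5\right) = 16250 - 65 = 16185$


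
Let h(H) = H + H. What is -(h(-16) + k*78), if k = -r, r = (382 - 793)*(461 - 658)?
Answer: 6315458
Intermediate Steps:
h(H) = 2*H
r = 80967 (r = -411*(-197) = 80967)
k = -80967 (k = -1*80967 = -80967)
-(h(-16) + k*78) = -(2*(-16) - 80967*78) = -(-32 - 6315426) = -1*(-6315458) = 6315458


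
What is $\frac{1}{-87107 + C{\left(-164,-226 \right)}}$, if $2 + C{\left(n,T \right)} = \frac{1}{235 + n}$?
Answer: $- \frac{71}{6184738} \approx -1.148 \cdot 10^{-5}$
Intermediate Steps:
$C{\left(n,T \right)} = -2 + \frac{1}{235 + n}$
$\frac{1}{-87107 + C{\left(-164,-226 \right)}} = \frac{1}{-87107 + \frac{-469 - -328}{235 - 164}} = \frac{1}{-87107 + \frac{-469 + 328}{71}} = \frac{1}{-87107 + \frac{1}{71} \left(-141\right)} = \frac{1}{-87107 - \frac{141}{71}} = \frac{1}{- \frac{6184738}{71}} = - \frac{71}{6184738}$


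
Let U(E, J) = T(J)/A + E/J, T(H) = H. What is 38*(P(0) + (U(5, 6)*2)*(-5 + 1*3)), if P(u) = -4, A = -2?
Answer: 532/3 ≈ 177.33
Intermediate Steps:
U(E, J) = -J/2 + E/J (U(E, J) = J/(-2) + E/J = J*(-1/2) + E/J = -J/2 + E/J)
38*(P(0) + (U(5, 6)*2)*(-5 + 1*3)) = 38*(-4 + ((-1/2*6 + 5/6)*2)*(-5 + 1*3)) = 38*(-4 + ((-3 + 5*(1/6))*2)*(-5 + 3)) = 38*(-4 + ((-3 + 5/6)*2)*(-2)) = 38*(-4 - 13/6*2*(-2)) = 38*(-4 - 13/3*(-2)) = 38*(-4 + 26/3) = 38*(14/3) = 532/3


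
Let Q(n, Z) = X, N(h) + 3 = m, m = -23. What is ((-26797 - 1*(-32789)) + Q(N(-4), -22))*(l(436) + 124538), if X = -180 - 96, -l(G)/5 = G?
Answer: 699398328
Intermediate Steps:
l(G) = -5*G
N(h) = -26 (N(h) = -3 - 23 = -26)
X = -276
Q(n, Z) = -276
((-26797 - 1*(-32789)) + Q(N(-4), -22))*(l(436) + 124538) = ((-26797 - 1*(-32789)) - 276)*(-5*436 + 124538) = ((-26797 + 32789) - 276)*(-2180 + 124538) = (5992 - 276)*122358 = 5716*122358 = 699398328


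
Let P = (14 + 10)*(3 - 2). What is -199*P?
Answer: -4776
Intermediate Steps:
P = 24 (P = 24*1 = 24)
-199*P = -199*24 = -4776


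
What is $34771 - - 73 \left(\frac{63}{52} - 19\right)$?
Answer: $\frac{1740567}{52} \approx 33472.0$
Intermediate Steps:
$34771 - - 73 \left(\frac{63}{52} - 19\right) = 34771 - \left(-73\right) \left(- \frac{925}{52}\right) = 34771 - \frac{67525}{52} = \frac{1740567}{52}$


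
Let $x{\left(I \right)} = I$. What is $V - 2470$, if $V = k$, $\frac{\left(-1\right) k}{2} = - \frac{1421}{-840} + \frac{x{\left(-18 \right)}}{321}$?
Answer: $- \frac{15878401}{6420} \approx -2473.3$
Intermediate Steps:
$k = - \frac{21001}{6420}$ ($k = - 2 \left(- \frac{1421}{-840} - \frac{18}{321}\right) = - 2 \left(\left(-1421\right) \left(- \frac{1}{840}\right) - \frac{6}{107}\right) = - 2 \left(\frac{203}{120} - \frac{6}{107}\right) = \left(-2\right) \frac{21001}{12840} = - \frac{21001}{6420} \approx -3.2712$)
$V = - \frac{21001}{6420} \approx -3.2712$
$V - 2470 = - \frac{21001}{6420} - 2470 = - \frac{15878401}{6420}$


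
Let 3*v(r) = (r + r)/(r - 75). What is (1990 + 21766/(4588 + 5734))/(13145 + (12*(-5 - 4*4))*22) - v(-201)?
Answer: -1209511313/5413569018 ≈ -0.22342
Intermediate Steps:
v(r) = 2*r/(3*(-75 + r)) (v(r) = ((r + r)/(r - 75))/3 = ((2*r)/(-75 + r))/3 = (2*r/(-75 + r))/3 = 2*r/(3*(-75 + r)))
(1990 + 21766/(4588 + 5734))/(13145 + (12*(-5 - 4*4))*22) - v(-201) = (1990 + 21766/(4588 + 5734))/(13145 + (12*(-5 - 4*4))*22) - 2*(-201)/(3*(-75 - 201)) = (1990 + 21766/10322)/(13145 + (12*(-5 - 16))*22) - 2*(-201)/(3*(-276)) = (1990 + 21766*(1/10322))/(13145 + (12*(-21))*22) - 2*(-201)*(-1)/(3*276) = (1990 + 10883/5161)/(13145 - 252*22) - 1*67/138 = 10281273/(5161*(13145 - 5544)) - 67/138 = (10281273/5161)/7601 - 67/138 = (10281273/5161)*(1/7601) - 67/138 = 10281273/39228761 - 67/138 = -1209511313/5413569018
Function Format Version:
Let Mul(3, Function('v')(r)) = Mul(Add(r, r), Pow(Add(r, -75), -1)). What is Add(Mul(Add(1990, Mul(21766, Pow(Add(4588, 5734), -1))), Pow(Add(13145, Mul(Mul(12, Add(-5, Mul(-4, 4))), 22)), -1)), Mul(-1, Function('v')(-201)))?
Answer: Rational(-1209511313, 5413569018) ≈ -0.22342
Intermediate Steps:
Function('v')(r) = Mul(Rational(2, 3), r, Pow(Add(-75, r), -1)) (Function('v')(r) = Mul(Rational(1, 3), Mul(Add(r, r), Pow(Add(r, -75), -1))) = Mul(Rational(1, 3), Mul(Mul(2, r), Pow(Add(-75, r), -1))) = Mul(Rational(1, 3), Mul(2, r, Pow(Add(-75, r), -1))) = Mul(Rational(2, 3), r, Pow(Add(-75, r), -1)))
Add(Mul(Add(1990, Mul(21766, Pow(Add(4588, 5734), -1))), Pow(Add(13145, Mul(Mul(12, Add(-5, Mul(-4, 4))), 22)), -1)), Mul(-1, Function('v')(-201))) = Add(Mul(Add(1990, Mul(21766, Pow(Add(4588, 5734), -1))), Pow(Add(13145, Mul(Mul(12, Add(-5, Mul(-4, 4))), 22)), -1)), Mul(-1, Mul(Rational(2, 3), -201, Pow(Add(-75, -201), -1)))) = Add(Mul(Add(1990, Mul(21766, Pow(10322, -1))), Pow(Add(13145, Mul(Mul(12, Add(-5, -16)), 22)), -1)), Mul(-1, Mul(Rational(2, 3), -201, Pow(-276, -1)))) = Add(Mul(Add(1990, Mul(21766, Rational(1, 10322))), Pow(Add(13145, Mul(Mul(12, -21), 22)), -1)), Mul(-1, Mul(Rational(2, 3), -201, Rational(-1, 276)))) = Add(Mul(Add(1990, Rational(10883, 5161)), Pow(Add(13145, Mul(-252, 22)), -1)), Mul(-1, Rational(67, 138))) = Add(Mul(Rational(10281273, 5161), Pow(Add(13145, -5544), -1)), Rational(-67, 138)) = Add(Mul(Rational(10281273, 5161), Pow(7601, -1)), Rational(-67, 138)) = Add(Mul(Rational(10281273, 5161), Rational(1, 7601)), Rational(-67, 138)) = Add(Rational(10281273, 39228761), Rational(-67, 138)) = Rational(-1209511313, 5413569018)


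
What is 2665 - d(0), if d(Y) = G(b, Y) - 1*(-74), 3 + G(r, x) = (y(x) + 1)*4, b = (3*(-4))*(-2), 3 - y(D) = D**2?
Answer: 2578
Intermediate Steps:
y(D) = 3 - D**2
b = 24 (b = -12*(-2) = 24)
G(r, x) = 13 - 4*x**2 (G(r, x) = -3 + ((3 - x**2) + 1)*4 = -3 + (4 - x**2)*4 = -3 + (16 - 4*x**2) = 13 - 4*x**2)
d(Y) = 87 - 4*Y**2 (d(Y) = (13 - 4*Y**2) - 1*(-74) = (13 - 4*Y**2) + 74 = 87 - 4*Y**2)
2665 - d(0) = 2665 - (87 - 4*0**2) = 2665 - (87 - 4*0) = 2665 - (87 + 0) = 2665 - 1*87 = 2665 - 87 = 2578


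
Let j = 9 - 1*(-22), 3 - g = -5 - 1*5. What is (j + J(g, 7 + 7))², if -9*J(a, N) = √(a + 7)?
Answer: 77861/81 - 124*√5/9 ≈ 930.44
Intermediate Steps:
g = 13 (g = 3 - (-5 - 1*5) = 3 - (-5 - 5) = 3 - 1*(-10) = 3 + 10 = 13)
j = 31 (j = 9 + 22 = 31)
J(a, N) = -√(7 + a)/9 (J(a, N) = -√(a + 7)/9 = -√(7 + a)/9)
(j + J(g, 7 + 7))² = (31 - √(7 + 13)/9)² = (31 - 2*√5/9)²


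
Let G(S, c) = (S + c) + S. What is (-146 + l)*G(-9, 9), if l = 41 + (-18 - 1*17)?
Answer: 1260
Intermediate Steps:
G(S, c) = c + 2*S
l = 6 (l = 41 + (-18 - 17) = 41 - 35 = 6)
(-146 + l)*G(-9, 9) = (-146 + 6)*(9 + 2*(-9)) = -140*(9 - 18) = -140*(-9) = 1260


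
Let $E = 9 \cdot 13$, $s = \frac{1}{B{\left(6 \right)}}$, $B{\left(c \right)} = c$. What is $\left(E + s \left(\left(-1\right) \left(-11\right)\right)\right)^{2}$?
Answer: $\frac{508369}{36} \approx 14121.0$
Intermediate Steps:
$s = \frac{1}{6} \approx 0.16667$
$E = 117$
$\left(E + s \left(\left(-1\right) \left(-11\right)\right)\right)^{2} = \left(117 + \frac{\left(-1\right) \left(-11\right)}{6}\right)^{2} = \left(117 + \frac{1}{6} \cdot 11\right)^{2} = \left(117 + \frac{11}{6}\right)^{2} = \left(\frac{713}{6}\right)^{2} = \frac{508369}{36}$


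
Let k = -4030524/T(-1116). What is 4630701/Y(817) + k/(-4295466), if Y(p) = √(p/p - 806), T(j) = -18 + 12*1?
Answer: -111959/715911 - 4630701*I*√805/805 ≈ -0.15639 - 1.6321e+5*I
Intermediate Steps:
T(j) = -6 (T(j) = -18 + 12 = -6)
Y(p) = I*√805 (Y(p) = √(1 - 806) = √(-805) = I*√805)
k = 671754 (k = -4030524/(-6) = -4030524*(-⅙) = 671754)
4630701/Y(817) + k/(-4295466) = 4630701/((I*√805)) + 671754/(-4295466) = 4630701*(-I*√805/805) + 671754*(-1/4295466) = -4630701*I*√805/805 - 111959/715911 = -111959/715911 - 4630701*I*√805/805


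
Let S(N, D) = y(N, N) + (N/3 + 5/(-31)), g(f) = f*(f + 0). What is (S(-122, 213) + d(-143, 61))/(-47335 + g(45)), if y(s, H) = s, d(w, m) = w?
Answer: 14221/2106915 ≈ 0.0067497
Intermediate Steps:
g(f) = f² (g(f) = f*f = f²)
S(N, D) = -5/31 + 4*N/3 (S(N, D) = N + (N/3 + 5/(-31)) = N + (N*(⅓) + 5*(-1/31)) = N + (N/3 - 5/31) = N + (-5/31 + N/3) = -5/31 + 4*N/3)
(S(-122, 213) + d(-143, 61))/(-47335 + g(45)) = ((-5/31 + (4/3)*(-122)) - 143)/(-47335 + 45²) = ((-5/31 - 488/3) - 143)/(-47335 + 2025) = (-15143/93 - 143)/(-45310) = -28442/93*(-1/45310) = 14221/2106915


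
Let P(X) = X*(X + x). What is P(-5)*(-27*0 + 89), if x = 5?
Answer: 0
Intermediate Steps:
P(X) = X*(5 + X) (P(X) = X*(X + 5) = X*(5 + X))
P(-5)*(-27*0 + 89) = (-5*(5 - 5))*(-27*0 + 89) = (-5*0)*(0 + 89) = 0*89 = 0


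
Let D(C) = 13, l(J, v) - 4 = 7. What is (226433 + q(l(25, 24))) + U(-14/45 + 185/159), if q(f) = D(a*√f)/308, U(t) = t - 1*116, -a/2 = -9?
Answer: 166248599029/734580 ≈ 2.2632e+5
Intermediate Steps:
a = 18 (a = -2*(-9) = 18)
l(J, v) = 11 (l(J, v) = 4 + 7 = 11)
U(t) = -116 + t (U(t) = t - 116 = -116 + t)
q(f) = 13/308
(226433 + q(l(25, 24))) + U(-14/45 + 185/159) = (226433 + 13/308) + (-116 + (-14/45 + 185/159)) = 69741377/308 + (-116 + (-14*1/45 + 185*(1/159))) = 69741377/308 + (-116 + (-14/45 + 185/159)) = 69741377/308 + (-116 + 2033/2385) = 69741377/308 - 274627/2385 = 166248599029/734580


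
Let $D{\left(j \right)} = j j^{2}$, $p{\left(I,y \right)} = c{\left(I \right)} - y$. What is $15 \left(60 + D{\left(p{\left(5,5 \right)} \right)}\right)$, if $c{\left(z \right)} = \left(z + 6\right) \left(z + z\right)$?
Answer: $17365275$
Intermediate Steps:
$c{\left(z \right)} = 2 z \left(6 + z\right)$ ($c{\left(z \right)} = \left(6 + z\right) 2 z = 2 z \left(6 + z\right)$)
$p{\left(I,y \right)} = - y + 2 I \left(6 + I\right)$ ($p{\left(I,y \right)} = 2 I \left(6 + I\right) - y = - y + 2 I \left(6 + I\right)$)
$D{\left(j \right)} = j^{3}$
$15 \left(60 + D{\left(p{\left(5,5 \right)} \right)}\right) = 15 \left(60 + \left(\left(-1\right) 5 + 2 \cdot 5 \left(6 + 5\right)\right)^{3}\right) = 15 \left(60 + \left(-5 + 2 \cdot 5 \cdot 11\right)^{3}\right) = 15 \left(60 + \left(-5 + 110\right)^{3}\right) = 15 \left(60 + 105^{3}\right) = 15 \left(60 + 1157625\right) = 15 \cdot 1157685 = 17365275$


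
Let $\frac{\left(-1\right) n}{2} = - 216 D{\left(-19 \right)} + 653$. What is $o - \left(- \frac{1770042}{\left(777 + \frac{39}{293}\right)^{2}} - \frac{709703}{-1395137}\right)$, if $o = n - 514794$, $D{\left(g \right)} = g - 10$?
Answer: $- \frac{6372940156975212735809}{12055678771455000} \approx -5.2863 \cdot 10^{5}$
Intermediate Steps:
$D{\left(g \right)} = -10 + g$
$n = -13834$ ($n = - 2 \left(- 216 \left(-10 - 19\right) + 653\right) = - 2 \left(\left(-216\right) \left(-29\right) + 653\right) = - 2 \left(6264 + 653\right) = \left(-2\right) 6917 = -13834$)
$o = -528628$ ($o = -13834 - 514794 = -528628$)
$o - \left(- \frac{1770042}{\left(777 + \frac{39}{293}\right)^{2}} - \frac{709703}{-1395137}\right) = -528628 - \left(- \frac{1770042}{\left(777 + \frac{39}{293}\right)^{2}} - \frac{709703}{-1395137}\right) = -528628 - \left(- \frac{1770042}{\left(777 + 39 \cdot \frac{1}{293}\right)^{2}} - - \frac{709703}{1395137}\right) = -528628 - \left(- \frac{1770042}{\left(777 + \frac{39}{293}\right)^{2}} + \frac{709703}{1395137}\right) = -528628 - \left(- \frac{1770042}{\left(\frac{227700}{293}\right)^{2}} + \frac{709703}{1395137}\right) = -528628 - \left(- \frac{1770042}{\frac{51847290000}{85849}} + \frac{709703}{1395137}\right) = -528628 - \left(\left(-1770042\right) \frac{85849}{51847290000} + \frac{709703}{1395137}\right) = -528628 - \left(- \frac{25326055943}{8641215000} + \frac{709703}{1395137}\right) = -528628 - - \frac{29200621501004191}{12055678771455000} = -528628 + \frac{29200621501004191}{12055678771455000} = - \frac{6372940156975212735809}{12055678771455000}$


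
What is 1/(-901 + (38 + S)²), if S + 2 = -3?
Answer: 1/188 ≈ 0.0053191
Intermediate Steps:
S = -5 (S = -2 - 3 = -5)
1/(-901 + (38 + S)²) = 1/(-901 + (38 - 5)²) = 1/(-901 + 33²) = 1/(-901 + 1089) = 1/188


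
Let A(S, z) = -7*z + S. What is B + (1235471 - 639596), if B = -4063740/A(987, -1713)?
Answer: 1288200335/2163 ≈ 5.9556e+5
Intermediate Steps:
A(S, z) = S - 7*z
B = -677290/2163 (B = -4063740/(987 - 7*(-1713)) = -4063740/(987 + 11991) = -4063740/12978 = -4063740*1/12978 = -677290/2163 ≈ -313.13)
B + (1235471 - 639596) = -677290/2163 + (1235471 - 639596) = -677290/2163 + 595875 = 1288200335/2163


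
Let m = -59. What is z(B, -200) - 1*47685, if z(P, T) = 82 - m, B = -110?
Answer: -47544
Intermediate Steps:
z(P, T) = 141 (z(P, T) = 82 - 1*(-59) = 82 + 59 = 141)
z(B, -200) - 1*47685 = 141 - 1*47685 = 141 - 47685 = -47544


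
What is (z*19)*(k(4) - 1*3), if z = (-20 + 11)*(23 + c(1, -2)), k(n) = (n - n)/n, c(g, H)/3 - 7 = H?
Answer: 19494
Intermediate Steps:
c(g, H) = 21 + 3*H
k(n) = 0 (k(n) = 0/n = 0)
z = -342 (z = (-20 + 11)*(23 + (21 + 3*(-2))) = -9*(23 + (21 - 6)) = -9*(23 + 15) = -9*38 = -342)
(z*19)*(k(4) - 1*3) = (-342*19)*(0 - 1*3) = -6498*(0 - 3) = -6498*(-3) = 19494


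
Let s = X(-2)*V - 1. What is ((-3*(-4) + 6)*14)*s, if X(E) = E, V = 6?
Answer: -3276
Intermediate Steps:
s = -13 (s = -2*6 - 1 = -12 - 1 = -13)
((-3*(-4) + 6)*14)*s = ((-3*(-4) + 6)*14)*(-13) = ((12 + 6)*14)*(-13) = (18*14)*(-13) = 252*(-13) = -3276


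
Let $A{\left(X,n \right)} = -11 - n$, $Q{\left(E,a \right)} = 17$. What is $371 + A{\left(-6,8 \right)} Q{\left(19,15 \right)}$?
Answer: $48$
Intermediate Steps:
$371 + A{\left(-6,8 \right)} Q{\left(19,15 \right)} = 371 + \left(-11 - 8\right) 17 = 371 - 323 = 48$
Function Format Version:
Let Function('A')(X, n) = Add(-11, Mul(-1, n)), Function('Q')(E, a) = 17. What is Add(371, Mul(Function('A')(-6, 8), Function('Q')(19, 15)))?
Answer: 48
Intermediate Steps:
Add(371, Mul(Function('A')(-6, 8), Function('Q')(19, 15))) = Add(371, Mul(Add(-11, Mul(-1, 8)), 17)) = Add(371, Mul(Add(-11, -8), 17)) = Add(371, Mul(-19, 17)) = Add(371, -323) = 48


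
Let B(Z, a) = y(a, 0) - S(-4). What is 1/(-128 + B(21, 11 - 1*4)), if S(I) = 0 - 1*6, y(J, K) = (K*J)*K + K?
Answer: -1/122 ≈ -0.0081967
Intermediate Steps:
y(J, K) = K + J*K² (y(J, K) = (J*K)*K + K = J*K² + K = K + J*K²)
S(I) = -6 (S(I) = 0 - 6 = -6)
B(Z, a) = 6 (B(Z, a) = 0*(1 + a*0) - 1*(-6) = 0*(1 + 0) + 6 = 0*1 + 6 = 0 + 6 = 6)
1/(-128 + B(21, 11 - 1*4)) = 1/(-128 + 6) = 1/(-122) = -1/122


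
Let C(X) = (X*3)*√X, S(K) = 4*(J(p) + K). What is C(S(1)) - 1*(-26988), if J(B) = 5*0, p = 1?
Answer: 27012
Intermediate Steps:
J(B) = 0
S(K) = 4*K (S(K) = 4*(0 + K) = 4*K)
C(X) = 3*X^(3/2) (C(X) = (3*X)*√X = 3*X^(3/2))
C(S(1)) - 1*(-26988) = 3*(4*1)^(3/2) - 1*(-26988) = 3*4^(3/2) + 26988 = 3*8 + 26988 = 24 + 26988 = 27012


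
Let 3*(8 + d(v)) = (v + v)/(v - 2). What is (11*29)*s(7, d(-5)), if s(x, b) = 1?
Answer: 319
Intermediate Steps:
d(v) = -8 + 2*v/(3*(-2 + v)) (d(v) = -8 + ((v + v)/(v - 2))/3 = -8 + ((2*v)/(-2 + v))/3 = -8 + (2*v/(-2 + v))/3 = -8 + 2*v/(3*(-2 + v)))
(11*29)*s(7, d(-5)) = (11*29)*1 = 319*1 = 319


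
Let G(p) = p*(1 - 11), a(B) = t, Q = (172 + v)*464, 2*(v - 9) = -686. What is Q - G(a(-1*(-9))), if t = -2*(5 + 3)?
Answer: -75328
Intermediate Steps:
t = -16 (t = -2*8 = -16)
v = -334 (v = 9 + (½)*(-686) = 9 - 343 = -334)
Q = -75168 (Q = (172 - 334)*464 = -162*464 = -75168)
a(B) = -16
G(p) = -10*p (G(p) = p*(-10) = -10*p)
Q - G(a(-1*(-9))) = -75168 - (-10)*(-16) = -75168 - 1*160 = -75168 - 160 = -75328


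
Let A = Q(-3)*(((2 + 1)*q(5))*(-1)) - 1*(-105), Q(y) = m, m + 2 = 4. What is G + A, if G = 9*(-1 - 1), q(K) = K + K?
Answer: 27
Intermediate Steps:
m = 2 (m = -2 + 4 = 2)
Q(y) = 2
q(K) = 2*K
G = -18 (G = 9*(-2) = -18)
A = 45 (A = 2*(((2 + 1)*(2*5))*(-1)) - 1*(-105) = 2*((3*10)*(-1)) + 105 = 2*(30*(-1)) + 105 = 2*(-30) + 105 = -60 + 105 = 45)
G + A = -18 + 45 = 27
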